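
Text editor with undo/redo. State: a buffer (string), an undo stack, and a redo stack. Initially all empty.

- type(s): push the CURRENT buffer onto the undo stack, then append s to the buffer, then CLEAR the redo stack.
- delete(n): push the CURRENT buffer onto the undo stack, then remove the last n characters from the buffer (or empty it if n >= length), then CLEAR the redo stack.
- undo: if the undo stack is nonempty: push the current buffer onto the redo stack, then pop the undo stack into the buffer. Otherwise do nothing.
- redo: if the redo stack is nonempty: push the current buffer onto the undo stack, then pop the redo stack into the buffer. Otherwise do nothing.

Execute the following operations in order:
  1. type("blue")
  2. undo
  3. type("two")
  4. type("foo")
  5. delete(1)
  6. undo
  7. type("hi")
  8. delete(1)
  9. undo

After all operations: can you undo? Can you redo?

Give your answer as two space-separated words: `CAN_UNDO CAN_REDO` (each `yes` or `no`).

After op 1 (type): buf='blue' undo_depth=1 redo_depth=0
After op 2 (undo): buf='(empty)' undo_depth=0 redo_depth=1
After op 3 (type): buf='two' undo_depth=1 redo_depth=0
After op 4 (type): buf='twofoo' undo_depth=2 redo_depth=0
After op 5 (delete): buf='twofo' undo_depth=3 redo_depth=0
After op 6 (undo): buf='twofoo' undo_depth=2 redo_depth=1
After op 7 (type): buf='twofoohi' undo_depth=3 redo_depth=0
After op 8 (delete): buf='twofooh' undo_depth=4 redo_depth=0
After op 9 (undo): buf='twofoohi' undo_depth=3 redo_depth=1

Answer: yes yes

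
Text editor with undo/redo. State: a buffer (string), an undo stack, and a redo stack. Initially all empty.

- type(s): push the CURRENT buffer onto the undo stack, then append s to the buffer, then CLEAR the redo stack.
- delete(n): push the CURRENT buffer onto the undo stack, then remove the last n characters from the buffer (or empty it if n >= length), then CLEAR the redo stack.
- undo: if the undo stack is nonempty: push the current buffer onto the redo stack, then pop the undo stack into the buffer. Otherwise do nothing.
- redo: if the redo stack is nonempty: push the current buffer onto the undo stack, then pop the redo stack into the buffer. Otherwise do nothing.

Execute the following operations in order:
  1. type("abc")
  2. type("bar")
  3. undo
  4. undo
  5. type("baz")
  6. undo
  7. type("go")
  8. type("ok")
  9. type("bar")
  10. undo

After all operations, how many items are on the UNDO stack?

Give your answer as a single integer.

Answer: 2

Derivation:
After op 1 (type): buf='abc' undo_depth=1 redo_depth=0
After op 2 (type): buf='abcbar' undo_depth=2 redo_depth=0
After op 3 (undo): buf='abc' undo_depth=1 redo_depth=1
After op 4 (undo): buf='(empty)' undo_depth=0 redo_depth=2
After op 5 (type): buf='baz' undo_depth=1 redo_depth=0
After op 6 (undo): buf='(empty)' undo_depth=0 redo_depth=1
After op 7 (type): buf='go' undo_depth=1 redo_depth=0
After op 8 (type): buf='gook' undo_depth=2 redo_depth=0
After op 9 (type): buf='gookbar' undo_depth=3 redo_depth=0
After op 10 (undo): buf='gook' undo_depth=2 redo_depth=1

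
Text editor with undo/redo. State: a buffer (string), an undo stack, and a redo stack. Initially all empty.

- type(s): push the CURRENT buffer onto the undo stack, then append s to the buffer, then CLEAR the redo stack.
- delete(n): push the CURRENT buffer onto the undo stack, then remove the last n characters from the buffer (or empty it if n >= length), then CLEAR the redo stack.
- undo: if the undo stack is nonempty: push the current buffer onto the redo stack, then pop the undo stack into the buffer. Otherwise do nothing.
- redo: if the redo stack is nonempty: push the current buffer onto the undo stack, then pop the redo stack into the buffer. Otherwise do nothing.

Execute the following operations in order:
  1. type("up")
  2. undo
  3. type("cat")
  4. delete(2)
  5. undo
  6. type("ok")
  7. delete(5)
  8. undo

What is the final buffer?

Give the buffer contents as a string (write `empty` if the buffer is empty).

Answer: catok

Derivation:
After op 1 (type): buf='up' undo_depth=1 redo_depth=0
After op 2 (undo): buf='(empty)' undo_depth=0 redo_depth=1
After op 3 (type): buf='cat' undo_depth=1 redo_depth=0
After op 4 (delete): buf='c' undo_depth=2 redo_depth=0
After op 5 (undo): buf='cat' undo_depth=1 redo_depth=1
After op 6 (type): buf='catok' undo_depth=2 redo_depth=0
After op 7 (delete): buf='(empty)' undo_depth=3 redo_depth=0
After op 8 (undo): buf='catok' undo_depth=2 redo_depth=1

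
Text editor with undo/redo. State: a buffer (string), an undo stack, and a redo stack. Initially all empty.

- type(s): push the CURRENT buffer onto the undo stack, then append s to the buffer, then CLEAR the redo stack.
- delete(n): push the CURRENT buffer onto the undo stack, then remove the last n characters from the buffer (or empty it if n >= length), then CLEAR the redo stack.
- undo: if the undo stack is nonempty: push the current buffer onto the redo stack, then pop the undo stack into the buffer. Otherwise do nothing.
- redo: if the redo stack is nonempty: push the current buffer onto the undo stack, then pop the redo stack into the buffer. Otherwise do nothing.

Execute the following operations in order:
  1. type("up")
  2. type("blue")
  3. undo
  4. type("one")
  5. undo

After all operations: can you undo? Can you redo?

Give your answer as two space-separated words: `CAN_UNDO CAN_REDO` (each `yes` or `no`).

After op 1 (type): buf='up' undo_depth=1 redo_depth=0
After op 2 (type): buf='upblue' undo_depth=2 redo_depth=0
After op 3 (undo): buf='up' undo_depth=1 redo_depth=1
After op 4 (type): buf='upone' undo_depth=2 redo_depth=0
After op 5 (undo): buf='up' undo_depth=1 redo_depth=1

Answer: yes yes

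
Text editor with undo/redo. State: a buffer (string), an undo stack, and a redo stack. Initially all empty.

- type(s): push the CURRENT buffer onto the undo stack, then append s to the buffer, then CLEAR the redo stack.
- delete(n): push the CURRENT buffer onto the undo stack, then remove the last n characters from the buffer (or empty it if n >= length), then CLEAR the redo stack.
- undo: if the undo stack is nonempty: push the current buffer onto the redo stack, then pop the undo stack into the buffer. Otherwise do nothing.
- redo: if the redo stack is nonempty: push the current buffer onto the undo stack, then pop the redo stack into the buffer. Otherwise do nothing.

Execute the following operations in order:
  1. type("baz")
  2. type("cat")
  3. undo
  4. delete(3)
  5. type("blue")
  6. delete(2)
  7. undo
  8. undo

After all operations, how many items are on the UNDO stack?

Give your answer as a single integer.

After op 1 (type): buf='baz' undo_depth=1 redo_depth=0
After op 2 (type): buf='bazcat' undo_depth=2 redo_depth=0
After op 3 (undo): buf='baz' undo_depth=1 redo_depth=1
After op 4 (delete): buf='(empty)' undo_depth=2 redo_depth=0
After op 5 (type): buf='blue' undo_depth=3 redo_depth=0
After op 6 (delete): buf='bl' undo_depth=4 redo_depth=0
After op 7 (undo): buf='blue' undo_depth=3 redo_depth=1
After op 8 (undo): buf='(empty)' undo_depth=2 redo_depth=2

Answer: 2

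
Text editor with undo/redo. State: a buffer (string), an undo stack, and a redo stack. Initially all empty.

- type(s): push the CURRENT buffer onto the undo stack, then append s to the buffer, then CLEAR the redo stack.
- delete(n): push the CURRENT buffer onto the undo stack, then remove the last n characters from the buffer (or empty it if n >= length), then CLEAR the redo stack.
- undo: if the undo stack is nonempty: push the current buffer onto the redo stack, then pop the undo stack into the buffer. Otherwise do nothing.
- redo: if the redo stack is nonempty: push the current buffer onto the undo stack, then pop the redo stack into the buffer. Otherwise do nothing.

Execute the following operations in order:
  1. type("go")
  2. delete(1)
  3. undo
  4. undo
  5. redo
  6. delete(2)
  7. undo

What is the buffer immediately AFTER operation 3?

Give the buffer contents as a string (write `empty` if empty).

After op 1 (type): buf='go' undo_depth=1 redo_depth=0
After op 2 (delete): buf='g' undo_depth=2 redo_depth=0
After op 3 (undo): buf='go' undo_depth=1 redo_depth=1

Answer: go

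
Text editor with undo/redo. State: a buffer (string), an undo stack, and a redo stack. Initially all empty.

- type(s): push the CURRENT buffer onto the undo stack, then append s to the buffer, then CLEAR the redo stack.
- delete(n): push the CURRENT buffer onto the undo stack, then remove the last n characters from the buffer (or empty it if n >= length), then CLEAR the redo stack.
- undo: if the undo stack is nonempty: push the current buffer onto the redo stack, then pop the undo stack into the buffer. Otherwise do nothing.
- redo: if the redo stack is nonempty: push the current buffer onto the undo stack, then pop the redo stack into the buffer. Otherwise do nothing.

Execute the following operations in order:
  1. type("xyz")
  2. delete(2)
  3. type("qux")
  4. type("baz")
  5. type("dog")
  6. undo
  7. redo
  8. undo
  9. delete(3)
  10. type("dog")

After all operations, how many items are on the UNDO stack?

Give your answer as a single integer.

After op 1 (type): buf='xyz' undo_depth=1 redo_depth=0
After op 2 (delete): buf='x' undo_depth=2 redo_depth=0
After op 3 (type): buf='xqux' undo_depth=3 redo_depth=0
After op 4 (type): buf='xquxbaz' undo_depth=4 redo_depth=0
After op 5 (type): buf='xquxbazdog' undo_depth=5 redo_depth=0
After op 6 (undo): buf='xquxbaz' undo_depth=4 redo_depth=1
After op 7 (redo): buf='xquxbazdog' undo_depth=5 redo_depth=0
After op 8 (undo): buf='xquxbaz' undo_depth=4 redo_depth=1
After op 9 (delete): buf='xqux' undo_depth=5 redo_depth=0
After op 10 (type): buf='xquxdog' undo_depth=6 redo_depth=0

Answer: 6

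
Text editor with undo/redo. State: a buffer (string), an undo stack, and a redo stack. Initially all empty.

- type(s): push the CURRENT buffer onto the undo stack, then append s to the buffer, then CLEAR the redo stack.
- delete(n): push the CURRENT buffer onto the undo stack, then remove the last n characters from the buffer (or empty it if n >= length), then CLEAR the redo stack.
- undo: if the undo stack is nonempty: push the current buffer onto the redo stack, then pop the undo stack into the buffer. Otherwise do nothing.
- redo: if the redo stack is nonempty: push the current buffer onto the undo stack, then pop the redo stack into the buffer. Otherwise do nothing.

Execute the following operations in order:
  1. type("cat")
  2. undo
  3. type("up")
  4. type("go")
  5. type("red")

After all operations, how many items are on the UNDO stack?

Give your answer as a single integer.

After op 1 (type): buf='cat' undo_depth=1 redo_depth=0
After op 2 (undo): buf='(empty)' undo_depth=0 redo_depth=1
After op 3 (type): buf='up' undo_depth=1 redo_depth=0
After op 4 (type): buf='upgo' undo_depth=2 redo_depth=0
After op 5 (type): buf='upgored' undo_depth=3 redo_depth=0

Answer: 3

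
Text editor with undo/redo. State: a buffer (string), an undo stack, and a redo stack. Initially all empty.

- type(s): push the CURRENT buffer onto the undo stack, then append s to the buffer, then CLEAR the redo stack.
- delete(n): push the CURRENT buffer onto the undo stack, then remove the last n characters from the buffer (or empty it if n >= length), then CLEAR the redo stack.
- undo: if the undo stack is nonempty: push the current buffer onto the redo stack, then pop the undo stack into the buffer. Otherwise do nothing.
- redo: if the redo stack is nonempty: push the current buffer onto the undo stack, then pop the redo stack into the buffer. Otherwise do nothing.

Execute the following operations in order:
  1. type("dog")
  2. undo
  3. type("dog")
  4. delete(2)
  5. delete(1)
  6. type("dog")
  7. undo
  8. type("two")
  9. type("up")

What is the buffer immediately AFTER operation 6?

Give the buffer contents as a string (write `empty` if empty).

After op 1 (type): buf='dog' undo_depth=1 redo_depth=0
After op 2 (undo): buf='(empty)' undo_depth=0 redo_depth=1
After op 3 (type): buf='dog' undo_depth=1 redo_depth=0
After op 4 (delete): buf='d' undo_depth=2 redo_depth=0
After op 5 (delete): buf='(empty)' undo_depth=3 redo_depth=0
After op 6 (type): buf='dog' undo_depth=4 redo_depth=0

Answer: dog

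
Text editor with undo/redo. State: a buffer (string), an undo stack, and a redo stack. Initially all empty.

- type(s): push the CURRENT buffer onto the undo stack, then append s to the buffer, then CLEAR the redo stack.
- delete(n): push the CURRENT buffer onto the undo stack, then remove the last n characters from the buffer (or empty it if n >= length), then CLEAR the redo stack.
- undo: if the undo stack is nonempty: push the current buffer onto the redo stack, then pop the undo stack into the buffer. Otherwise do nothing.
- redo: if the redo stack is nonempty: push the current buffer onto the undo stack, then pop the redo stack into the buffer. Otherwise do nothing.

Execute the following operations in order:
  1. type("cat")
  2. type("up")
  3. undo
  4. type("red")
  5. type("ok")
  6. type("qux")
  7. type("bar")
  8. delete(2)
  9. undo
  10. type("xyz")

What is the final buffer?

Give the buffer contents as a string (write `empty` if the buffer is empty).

After op 1 (type): buf='cat' undo_depth=1 redo_depth=0
After op 2 (type): buf='catup' undo_depth=2 redo_depth=0
After op 3 (undo): buf='cat' undo_depth=1 redo_depth=1
After op 4 (type): buf='catred' undo_depth=2 redo_depth=0
After op 5 (type): buf='catredok' undo_depth=3 redo_depth=0
After op 6 (type): buf='catredokqux' undo_depth=4 redo_depth=0
After op 7 (type): buf='catredokquxbar' undo_depth=5 redo_depth=0
After op 8 (delete): buf='catredokquxb' undo_depth=6 redo_depth=0
After op 9 (undo): buf='catredokquxbar' undo_depth=5 redo_depth=1
After op 10 (type): buf='catredokquxbarxyz' undo_depth=6 redo_depth=0

Answer: catredokquxbarxyz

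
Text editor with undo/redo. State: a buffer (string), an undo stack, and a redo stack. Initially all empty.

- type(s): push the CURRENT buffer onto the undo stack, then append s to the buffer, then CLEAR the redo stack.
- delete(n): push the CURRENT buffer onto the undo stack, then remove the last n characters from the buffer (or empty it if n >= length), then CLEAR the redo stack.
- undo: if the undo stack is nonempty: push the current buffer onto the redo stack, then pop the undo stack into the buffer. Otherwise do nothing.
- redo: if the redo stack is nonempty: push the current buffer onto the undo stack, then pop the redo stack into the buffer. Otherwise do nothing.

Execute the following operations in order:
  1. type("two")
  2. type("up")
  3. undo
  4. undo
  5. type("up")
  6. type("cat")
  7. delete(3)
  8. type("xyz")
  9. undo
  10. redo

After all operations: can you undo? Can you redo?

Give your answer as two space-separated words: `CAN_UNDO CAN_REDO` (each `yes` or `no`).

Answer: yes no

Derivation:
After op 1 (type): buf='two' undo_depth=1 redo_depth=0
After op 2 (type): buf='twoup' undo_depth=2 redo_depth=0
After op 3 (undo): buf='two' undo_depth=1 redo_depth=1
After op 4 (undo): buf='(empty)' undo_depth=0 redo_depth=2
After op 5 (type): buf='up' undo_depth=1 redo_depth=0
After op 6 (type): buf='upcat' undo_depth=2 redo_depth=0
After op 7 (delete): buf='up' undo_depth=3 redo_depth=0
After op 8 (type): buf='upxyz' undo_depth=4 redo_depth=0
After op 9 (undo): buf='up' undo_depth=3 redo_depth=1
After op 10 (redo): buf='upxyz' undo_depth=4 redo_depth=0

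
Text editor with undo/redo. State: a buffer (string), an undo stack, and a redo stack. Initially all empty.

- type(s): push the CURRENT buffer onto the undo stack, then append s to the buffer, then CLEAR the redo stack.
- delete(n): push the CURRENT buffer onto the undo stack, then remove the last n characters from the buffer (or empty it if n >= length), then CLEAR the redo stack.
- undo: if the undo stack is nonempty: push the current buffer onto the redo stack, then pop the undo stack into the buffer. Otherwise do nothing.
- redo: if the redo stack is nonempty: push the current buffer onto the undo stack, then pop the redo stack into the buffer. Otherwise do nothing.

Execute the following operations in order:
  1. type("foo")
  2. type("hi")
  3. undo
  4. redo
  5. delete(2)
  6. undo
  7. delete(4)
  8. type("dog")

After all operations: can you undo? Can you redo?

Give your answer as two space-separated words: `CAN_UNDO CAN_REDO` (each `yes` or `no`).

After op 1 (type): buf='foo' undo_depth=1 redo_depth=0
After op 2 (type): buf='foohi' undo_depth=2 redo_depth=0
After op 3 (undo): buf='foo' undo_depth=1 redo_depth=1
After op 4 (redo): buf='foohi' undo_depth=2 redo_depth=0
After op 5 (delete): buf='foo' undo_depth=3 redo_depth=0
After op 6 (undo): buf='foohi' undo_depth=2 redo_depth=1
After op 7 (delete): buf='f' undo_depth=3 redo_depth=0
After op 8 (type): buf='fdog' undo_depth=4 redo_depth=0

Answer: yes no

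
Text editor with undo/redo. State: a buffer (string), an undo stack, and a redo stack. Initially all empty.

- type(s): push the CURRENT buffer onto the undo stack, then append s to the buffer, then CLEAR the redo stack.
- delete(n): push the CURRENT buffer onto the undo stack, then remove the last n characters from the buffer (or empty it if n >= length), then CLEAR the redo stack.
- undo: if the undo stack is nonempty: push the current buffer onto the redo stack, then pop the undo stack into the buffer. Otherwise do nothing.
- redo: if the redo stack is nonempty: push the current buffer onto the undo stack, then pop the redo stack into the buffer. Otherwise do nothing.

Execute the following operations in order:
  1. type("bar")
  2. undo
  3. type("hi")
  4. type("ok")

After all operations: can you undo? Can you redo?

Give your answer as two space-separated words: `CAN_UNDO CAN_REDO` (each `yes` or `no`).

After op 1 (type): buf='bar' undo_depth=1 redo_depth=0
After op 2 (undo): buf='(empty)' undo_depth=0 redo_depth=1
After op 3 (type): buf='hi' undo_depth=1 redo_depth=0
After op 4 (type): buf='hiok' undo_depth=2 redo_depth=0

Answer: yes no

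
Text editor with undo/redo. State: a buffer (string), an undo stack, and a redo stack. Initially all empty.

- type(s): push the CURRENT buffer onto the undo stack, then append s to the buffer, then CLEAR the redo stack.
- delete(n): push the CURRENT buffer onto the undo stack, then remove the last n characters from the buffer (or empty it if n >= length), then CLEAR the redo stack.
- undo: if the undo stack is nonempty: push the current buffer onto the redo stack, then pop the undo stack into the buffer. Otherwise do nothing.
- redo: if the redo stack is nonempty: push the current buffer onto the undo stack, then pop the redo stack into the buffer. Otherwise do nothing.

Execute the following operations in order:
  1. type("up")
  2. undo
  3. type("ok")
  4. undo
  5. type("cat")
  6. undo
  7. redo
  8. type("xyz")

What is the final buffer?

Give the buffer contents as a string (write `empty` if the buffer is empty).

Answer: catxyz

Derivation:
After op 1 (type): buf='up' undo_depth=1 redo_depth=0
After op 2 (undo): buf='(empty)' undo_depth=0 redo_depth=1
After op 3 (type): buf='ok' undo_depth=1 redo_depth=0
After op 4 (undo): buf='(empty)' undo_depth=0 redo_depth=1
After op 5 (type): buf='cat' undo_depth=1 redo_depth=0
After op 6 (undo): buf='(empty)' undo_depth=0 redo_depth=1
After op 7 (redo): buf='cat' undo_depth=1 redo_depth=0
After op 8 (type): buf='catxyz' undo_depth=2 redo_depth=0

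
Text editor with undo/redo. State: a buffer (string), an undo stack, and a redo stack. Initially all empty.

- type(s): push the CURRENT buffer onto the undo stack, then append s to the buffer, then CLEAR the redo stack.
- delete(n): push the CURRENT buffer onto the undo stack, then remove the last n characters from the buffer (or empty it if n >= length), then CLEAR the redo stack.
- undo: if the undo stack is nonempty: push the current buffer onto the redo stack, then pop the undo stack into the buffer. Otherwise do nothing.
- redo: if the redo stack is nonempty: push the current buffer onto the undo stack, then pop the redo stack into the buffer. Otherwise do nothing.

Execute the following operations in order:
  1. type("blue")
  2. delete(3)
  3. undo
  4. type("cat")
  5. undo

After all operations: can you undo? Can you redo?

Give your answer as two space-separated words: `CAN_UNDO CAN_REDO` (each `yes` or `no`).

Answer: yes yes

Derivation:
After op 1 (type): buf='blue' undo_depth=1 redo_depth=0
After op 2 (delete): buf='b' undo_depth=2 redo_depth=0
After op 3 (undo): buf='blue' undo_depth=1 redo_depth=1
After op 4 (type): buf='bluecat' undo_depth=2 redo_depth=0
After op 5 (undo): buf='blue' undo_depth=1 redo_depth=1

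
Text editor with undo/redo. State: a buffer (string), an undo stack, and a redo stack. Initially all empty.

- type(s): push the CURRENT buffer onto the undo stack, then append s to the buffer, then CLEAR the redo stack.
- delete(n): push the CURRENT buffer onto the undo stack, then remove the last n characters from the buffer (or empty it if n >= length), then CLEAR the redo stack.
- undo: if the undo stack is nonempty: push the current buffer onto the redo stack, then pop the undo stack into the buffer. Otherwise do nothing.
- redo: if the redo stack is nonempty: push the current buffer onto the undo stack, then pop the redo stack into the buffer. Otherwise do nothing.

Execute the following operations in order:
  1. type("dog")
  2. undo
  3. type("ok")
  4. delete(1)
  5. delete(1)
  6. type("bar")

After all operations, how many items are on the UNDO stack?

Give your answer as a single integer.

After op 1 (type): buf='dog' undo_depth=1 redo_depth=0
After op 2 (undo): buf='(empty)' undo_depth=0 redo_depth=1
After op 3 (type): buf='ok' undo_depth=1 redo_depth=0
After op 4 (delete): buf='o' undo_depth=2 redo_depth=0
After op 5 (delete): buf='(empty)' undo_depth=3 redo_depth=0
After op 6 (type): buf='bar' undo_depth=4 redo_depth=0

Answer: 4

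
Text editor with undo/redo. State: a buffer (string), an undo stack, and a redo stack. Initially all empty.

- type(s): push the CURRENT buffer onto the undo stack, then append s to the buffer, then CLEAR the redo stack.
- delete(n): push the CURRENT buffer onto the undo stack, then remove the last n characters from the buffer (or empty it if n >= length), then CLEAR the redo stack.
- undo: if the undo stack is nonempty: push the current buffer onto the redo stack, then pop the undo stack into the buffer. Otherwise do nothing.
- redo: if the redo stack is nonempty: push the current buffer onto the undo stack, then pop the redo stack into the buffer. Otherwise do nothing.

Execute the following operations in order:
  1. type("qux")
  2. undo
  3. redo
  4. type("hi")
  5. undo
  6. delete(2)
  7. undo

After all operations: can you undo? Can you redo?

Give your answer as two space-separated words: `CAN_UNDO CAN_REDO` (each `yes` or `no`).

After op 1 (type): buf='qux' undo_depth=1 redo_depth=0
After op 2 (undo): buf='(empty)' undo_depth=0 redo_depth=1
After op 3 (redo): buf='qux' undo_depth=1 redo_depth=0
After op 4 (type): buf='quxhi' undo_depth=2 redo_depth=0
After op 5 (undo): buf='qux' undo_depth=1 redo_depth=1
After op 6 (delete): buf='q' undo_depth=2 redo_depth=0
After op 7 (undo): buf='qux' undo_depth=1 redo_depth=1

Answer: yes yes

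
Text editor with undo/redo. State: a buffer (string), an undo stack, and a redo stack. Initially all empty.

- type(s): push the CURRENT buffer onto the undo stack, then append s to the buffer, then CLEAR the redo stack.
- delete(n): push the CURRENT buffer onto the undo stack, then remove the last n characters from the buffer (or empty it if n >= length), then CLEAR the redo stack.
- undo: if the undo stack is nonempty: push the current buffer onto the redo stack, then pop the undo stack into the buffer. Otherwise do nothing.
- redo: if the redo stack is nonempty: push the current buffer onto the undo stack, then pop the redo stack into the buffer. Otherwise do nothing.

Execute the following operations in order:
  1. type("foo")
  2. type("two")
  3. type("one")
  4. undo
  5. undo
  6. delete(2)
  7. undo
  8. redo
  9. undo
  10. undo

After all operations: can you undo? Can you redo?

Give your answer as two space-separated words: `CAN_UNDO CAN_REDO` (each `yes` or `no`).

Answer: no yes

Derivation:
After op 1 (type): buf='foo' undo_depth=1 redo_depth=0
After op 2 (type): buf='footwo' undo_depth=2 redo_depth=0
After op 3 (type): buf='footwoone' undo_depth=3 redo_depth=0
After op 4 (undo): buf='footwo' undo_depth=2 redo_depth=1
After op 5 (undo): buf='foo' undo_depth=1 redo_depth=2
After op 6 (delete): buf='f' undo_depth=2 redo_depth=0
After op 7 (undo): buf='foo' undo_depth=1 redo_depth=1
After op 8 (redo): buf='f' undo_depth=2 redo_depth=0
After op 9 (undo): buf='foo' undo_depth=1 redo_depth=1
After op 10 (undo): buf='(empty)' undo_depth=0 redo_depth=2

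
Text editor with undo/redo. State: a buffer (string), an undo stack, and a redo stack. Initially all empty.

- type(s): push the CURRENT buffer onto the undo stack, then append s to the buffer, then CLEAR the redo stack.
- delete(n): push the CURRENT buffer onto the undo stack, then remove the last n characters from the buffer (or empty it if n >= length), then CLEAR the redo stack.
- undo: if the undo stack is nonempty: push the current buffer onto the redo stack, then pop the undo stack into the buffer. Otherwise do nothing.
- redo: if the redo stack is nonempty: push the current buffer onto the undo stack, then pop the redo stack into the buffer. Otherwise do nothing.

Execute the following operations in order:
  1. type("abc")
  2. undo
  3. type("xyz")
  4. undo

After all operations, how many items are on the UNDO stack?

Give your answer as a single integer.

After op 1 (type): buf='abc' undo_depth=1 redo_depth=0
After op 2 (undo): buf='(empty)' undo_depth=0 redo_depth=1
After op 3 (type): buf='xyz' undo_depth=1 redo_depth=0
After op 4 (undo): buf='(empty)' undo_depth=0 redo_depth=1

Answer: 0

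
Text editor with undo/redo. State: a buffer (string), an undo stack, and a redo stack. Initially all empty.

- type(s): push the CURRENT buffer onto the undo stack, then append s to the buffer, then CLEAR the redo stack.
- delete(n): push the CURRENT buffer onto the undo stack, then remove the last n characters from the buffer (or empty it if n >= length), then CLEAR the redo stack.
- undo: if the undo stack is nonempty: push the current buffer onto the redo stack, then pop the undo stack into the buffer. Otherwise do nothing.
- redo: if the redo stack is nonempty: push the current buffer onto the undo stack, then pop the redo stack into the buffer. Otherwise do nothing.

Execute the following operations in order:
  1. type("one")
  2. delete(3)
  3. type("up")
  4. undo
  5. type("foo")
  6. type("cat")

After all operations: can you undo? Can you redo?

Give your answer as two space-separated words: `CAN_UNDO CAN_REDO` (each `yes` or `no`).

Answer: yes no

Derivation:
After op 1 (type): buf='one' undo_depth=1 redo_depth=0
After op 2 (delete): buf='(empty)' undo_depth=2 redo_depth=0
After op 3 (type): buf='up' undo_depth=3 redo_depth=0
After op 4 (undo): buf='(empty)' undo_depth=2 redo_depth=1
After op 5 (type): buf='foo' undo_depth=3 redo_depth=0
After op 6 (type): buf='foocat' undo_depth=4 redo_depth=0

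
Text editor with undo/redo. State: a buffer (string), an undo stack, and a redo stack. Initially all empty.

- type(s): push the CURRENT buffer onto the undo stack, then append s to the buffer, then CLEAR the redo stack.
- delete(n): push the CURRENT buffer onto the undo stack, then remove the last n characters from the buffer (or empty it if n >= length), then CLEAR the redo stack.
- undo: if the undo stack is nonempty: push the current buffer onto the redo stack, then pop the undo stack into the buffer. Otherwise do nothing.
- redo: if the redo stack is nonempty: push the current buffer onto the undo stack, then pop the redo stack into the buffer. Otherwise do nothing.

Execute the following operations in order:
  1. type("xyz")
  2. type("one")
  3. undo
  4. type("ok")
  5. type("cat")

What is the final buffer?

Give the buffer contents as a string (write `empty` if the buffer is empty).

After op 1 (type): buf='xyz' undo_depth=1 redo_depth=0
After op 2 (type): buf='xyzone' undo_depth=2 redo_depth=0
After op 3 (undo): buf='xyz' undo_depth=1 redo_depth=1
After op 4 (type): buf='xyzok' undo_depth=2 redo_depth=0
After op 5 (type): buf='xyzokcat' undo_depth=3 redo_depth=0

Answer: xyzokcat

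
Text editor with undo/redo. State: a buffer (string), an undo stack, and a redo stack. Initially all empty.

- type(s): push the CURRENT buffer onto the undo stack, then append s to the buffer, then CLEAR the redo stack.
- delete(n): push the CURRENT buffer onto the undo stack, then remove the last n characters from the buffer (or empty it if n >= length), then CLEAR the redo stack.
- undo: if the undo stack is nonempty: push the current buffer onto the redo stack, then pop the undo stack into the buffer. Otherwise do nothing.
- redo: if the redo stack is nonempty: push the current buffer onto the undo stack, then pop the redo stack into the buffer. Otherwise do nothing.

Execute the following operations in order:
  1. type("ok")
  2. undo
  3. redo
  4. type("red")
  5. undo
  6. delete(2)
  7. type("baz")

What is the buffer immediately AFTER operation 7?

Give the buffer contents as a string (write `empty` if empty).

After op 1 (type): buf='ok' undo_depth=1 redo_depth=0
After op 2 (undo): buf='(empty)' undo_depth=0 redo_depth=1
After op 3 (redo): buf='ok' undo_depth=1 redo_depth=0
After op 4 (type): buf='okred' undo_depth=2 redo_depth=0
After op 5 (undo): buf='ok' undo_depth=1 redo_depth=1
After op 6 (delete): buf='(empty)' undo_depth=2 redo_depth=0
After op 7 (type): buf='baz' undo_depth=3 redo_depth=0

Answer: baz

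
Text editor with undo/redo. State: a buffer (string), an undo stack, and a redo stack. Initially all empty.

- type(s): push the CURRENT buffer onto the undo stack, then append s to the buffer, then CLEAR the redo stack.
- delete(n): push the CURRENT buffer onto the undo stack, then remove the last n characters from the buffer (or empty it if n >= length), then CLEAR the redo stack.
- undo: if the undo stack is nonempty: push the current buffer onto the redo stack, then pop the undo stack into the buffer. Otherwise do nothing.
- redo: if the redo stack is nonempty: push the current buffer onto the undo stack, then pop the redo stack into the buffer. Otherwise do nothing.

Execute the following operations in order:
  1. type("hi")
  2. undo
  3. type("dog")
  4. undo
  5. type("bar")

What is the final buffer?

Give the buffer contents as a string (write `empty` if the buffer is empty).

After op 1 (type): buf='hi' undo_depth=1 redo_depth=0
After op 2 (undo): buf='(empty)' undo_depth=0 redo_depth=1
After op 3 (type): buf='dog' undo_depth=1 redo_depth=0
After op 4 (undo): buf='(empty)' undo_depth=0 redo_depth=1
After op 5 (type): buf='bar' undo_depth=1 redo_depth=0

Answer: bar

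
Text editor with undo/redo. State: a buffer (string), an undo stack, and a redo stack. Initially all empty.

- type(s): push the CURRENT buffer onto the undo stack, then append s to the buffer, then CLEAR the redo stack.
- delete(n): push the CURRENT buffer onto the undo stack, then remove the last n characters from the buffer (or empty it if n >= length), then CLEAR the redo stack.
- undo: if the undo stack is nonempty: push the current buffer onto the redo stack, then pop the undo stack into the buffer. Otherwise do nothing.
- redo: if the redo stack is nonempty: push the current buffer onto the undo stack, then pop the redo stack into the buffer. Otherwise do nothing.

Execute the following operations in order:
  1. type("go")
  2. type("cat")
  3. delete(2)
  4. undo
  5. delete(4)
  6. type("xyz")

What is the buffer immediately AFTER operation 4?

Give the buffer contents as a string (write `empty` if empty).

Answer: gocat

Derivation:
After op 1 (type): buf='go' undo_depth=1 redo_depth=0
After op 2 (type): buf='gocat' undo_depth=2 redo_depth=0
After op 3 (delete): buf='goc' undo_depth=3 redo_depth=0
After op 4 (undo): buf='gocat' undo_depth=2 redo_depth=1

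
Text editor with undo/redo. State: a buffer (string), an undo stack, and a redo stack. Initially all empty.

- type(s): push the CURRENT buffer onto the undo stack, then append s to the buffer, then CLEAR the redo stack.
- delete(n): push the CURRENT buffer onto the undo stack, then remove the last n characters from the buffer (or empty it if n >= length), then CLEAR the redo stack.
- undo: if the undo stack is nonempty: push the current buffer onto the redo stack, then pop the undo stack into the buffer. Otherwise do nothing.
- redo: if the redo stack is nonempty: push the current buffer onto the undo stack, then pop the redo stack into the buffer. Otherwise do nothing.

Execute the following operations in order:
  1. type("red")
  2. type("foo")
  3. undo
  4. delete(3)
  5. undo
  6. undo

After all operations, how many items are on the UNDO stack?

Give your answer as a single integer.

Answer: 0

Derivation:
After op 1 (type): buf='red' undo_depth=1 redo_depth=0
After op 2 (type): buf='redfoo' undo_depth=2 redo_depth=0
After op 3 (undo): buf='red' undo_depth=1 redo_depth=1
After op 4 (delete): buf='(empty)' undo_depth=2 redo_depth=0
After op 5 (undo): buf='red' undo_depth=1 redo_depth=1
After op 6 (undo): buf='(empty)' undo_depth=0 redo_depth=2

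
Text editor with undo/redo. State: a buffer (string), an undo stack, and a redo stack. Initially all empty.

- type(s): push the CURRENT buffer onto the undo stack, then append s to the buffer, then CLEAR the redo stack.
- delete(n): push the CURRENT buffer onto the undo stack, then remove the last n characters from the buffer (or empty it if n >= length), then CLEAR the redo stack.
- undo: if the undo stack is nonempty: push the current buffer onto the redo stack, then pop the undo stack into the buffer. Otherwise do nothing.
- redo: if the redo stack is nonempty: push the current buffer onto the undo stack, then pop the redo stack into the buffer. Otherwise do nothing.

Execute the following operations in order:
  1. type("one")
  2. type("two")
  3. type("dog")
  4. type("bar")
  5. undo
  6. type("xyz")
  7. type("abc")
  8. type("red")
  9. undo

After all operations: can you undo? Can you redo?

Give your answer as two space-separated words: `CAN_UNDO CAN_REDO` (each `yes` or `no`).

After op 1 (type): buf='one' undo_depth=1 redo_depth=0
After op 2 (type): buf='onetwo' undo_depth=2 redo_depth=0
After op 3 (type): buf='onetwodog' undo_depth=3 redo_depth=0
After op 4 (type): buf='onetwodogbar' undo_depth=4 redo_depth=0
After op 5 (undo): buf='onetwodog' undo_depth=3 redo_depth=1
After op 6 (type): buf='onetwodogxyz' undo_depth=4 redo_depth=0
After op 7 (type): buf='onetwodogxyzabc' undo_depth=5 redo_depth=0
After op 8 (type): buf='onetwodogxyzabcred' undo_depth=6 redo_depth=0
After op 9 (undo): buf='onetwodogxyzabc' undo_depth=5 redo_depth=1

Answer: yes yes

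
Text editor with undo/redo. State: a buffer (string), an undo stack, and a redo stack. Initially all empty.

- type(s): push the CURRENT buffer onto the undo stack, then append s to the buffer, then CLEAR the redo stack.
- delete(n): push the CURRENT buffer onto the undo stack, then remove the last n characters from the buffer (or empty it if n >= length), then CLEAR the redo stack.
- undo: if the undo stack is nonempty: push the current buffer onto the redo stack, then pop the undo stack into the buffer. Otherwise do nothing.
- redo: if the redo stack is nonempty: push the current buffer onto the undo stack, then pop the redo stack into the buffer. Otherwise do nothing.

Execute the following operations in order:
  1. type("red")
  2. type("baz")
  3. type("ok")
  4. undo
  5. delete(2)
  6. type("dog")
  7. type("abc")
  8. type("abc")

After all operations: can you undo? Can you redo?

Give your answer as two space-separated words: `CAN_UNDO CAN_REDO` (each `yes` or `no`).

Answer: yes no

Derivation:
After op 1 (type): buf='red' undo_depth=1 redo_depth=0
After op 2 (type): buf='redbaz' undo_depth=2 redo_depth=0
After op 3 (type): buf='redbazok' undo_depth=3 redo_depth=0
After op 4 (undo): buf='redbaz' undo_depth=2 redo_depth=1
After op 5 (delete): buf='redb' undo_depth=3 redo_depth=0
After op 6 (type): buf='redbdog' undo_depth=4 redo_depth=0
After op 7 (type): buf='redbdogabc' undo_depth=5 redo_depth=0
After op 8 (type): buf='redbdogabcabc' undo_depth=6 redo_depth=0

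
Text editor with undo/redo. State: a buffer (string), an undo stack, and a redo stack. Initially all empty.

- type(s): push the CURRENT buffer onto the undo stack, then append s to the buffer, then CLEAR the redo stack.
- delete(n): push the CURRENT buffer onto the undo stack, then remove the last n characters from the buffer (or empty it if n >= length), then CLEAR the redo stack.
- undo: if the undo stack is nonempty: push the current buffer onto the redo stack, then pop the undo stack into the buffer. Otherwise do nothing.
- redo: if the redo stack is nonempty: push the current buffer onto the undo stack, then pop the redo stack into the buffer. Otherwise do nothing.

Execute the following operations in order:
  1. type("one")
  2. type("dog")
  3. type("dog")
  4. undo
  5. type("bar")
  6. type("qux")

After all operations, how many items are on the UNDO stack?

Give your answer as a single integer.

After op 1 (type): buf='one' undo_depth=1 redo_depth=0
After op 2 (type): buf='onedog' undo_depth=2 redo_depth=0
After op 3 (type): buf='onedogdog' undo_depth=3 redo_depth=0
After op 4 (undo): buf='onedog' undo_depth=2 redo_depth=1
After op 5 (type): buf='onedogbar' undo_depth=3 redo_depth=0
After op 6 (type): buf='onedogbarqux' undo_depth=4 redo_depth=0

Answer: 4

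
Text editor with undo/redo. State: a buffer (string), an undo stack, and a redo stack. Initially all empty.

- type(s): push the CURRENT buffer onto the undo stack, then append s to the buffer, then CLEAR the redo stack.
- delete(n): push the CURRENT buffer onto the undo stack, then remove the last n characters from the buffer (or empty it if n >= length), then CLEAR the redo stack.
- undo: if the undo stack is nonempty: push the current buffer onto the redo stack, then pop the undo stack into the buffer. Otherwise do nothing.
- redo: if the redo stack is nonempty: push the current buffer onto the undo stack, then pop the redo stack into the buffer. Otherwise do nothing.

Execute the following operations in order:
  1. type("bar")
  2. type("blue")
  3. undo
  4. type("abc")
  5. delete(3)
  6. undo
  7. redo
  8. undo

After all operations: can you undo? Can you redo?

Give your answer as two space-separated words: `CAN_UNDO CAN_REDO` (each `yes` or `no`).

After op 1 (type): buf='bar' undo_depth=1 redo_depth=0
After op 2 (type): buf='barblue' undo_depth=2 redo_depth=0
After op 3 (undo): buf='bar' undo_depth=1 redo_depth=1
After op 4 (type): buf='barabc' undo_depth=2 redo_depth=0
After op 5 (delete): buf='bar' undo_depth=3 redo_depth=0
After op 6 (undo): buf='barabc' undo_depth=2 redo_depth=1
After op 7 (redo): buf='bar' undo_depth=3 redo_depth=0
After op 8 (undo): buf='barabc' undo_depth=2 redo_depth=1

Answer: yes yes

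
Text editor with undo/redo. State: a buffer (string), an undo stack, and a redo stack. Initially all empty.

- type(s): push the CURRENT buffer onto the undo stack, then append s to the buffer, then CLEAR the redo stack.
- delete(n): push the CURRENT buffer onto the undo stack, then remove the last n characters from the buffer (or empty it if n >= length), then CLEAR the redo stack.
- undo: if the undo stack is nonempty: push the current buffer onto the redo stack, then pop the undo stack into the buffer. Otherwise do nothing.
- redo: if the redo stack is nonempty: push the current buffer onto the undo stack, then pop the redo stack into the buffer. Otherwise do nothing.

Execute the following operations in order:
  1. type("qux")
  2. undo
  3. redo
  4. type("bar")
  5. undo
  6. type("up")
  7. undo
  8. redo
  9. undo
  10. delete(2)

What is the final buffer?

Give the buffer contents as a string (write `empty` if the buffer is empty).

After op 1 (type): buf='qux' undo_depth=1 redo_depth=0
After op 2 (undo): buf='(empty)' undo_depth=0 redo_depth=1
After op 3 (redo): buf='qux' undo_depth=1 redo_depth=0
After op 4 (type): buf='quxbar' undo_depth=2 redo_depth=0
After op 5 (undo): buf='qux' undo_depth=1 redo_depth=1
After op 6 (type): buf='quxup' undo_depth=2 redo_depth=0
After op 7 (undo): buf='qux' undo_depth=1 redo_depth=1
After op 8 (redo): buf='quxup' undo_depth=2 redo_depth=0
After op 9 (undo): buf='qux' undo_depth=1 redo_depth=1
After op 10 (delete): buf='q' undo_depth=2 redo_depth=0

Answer: q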